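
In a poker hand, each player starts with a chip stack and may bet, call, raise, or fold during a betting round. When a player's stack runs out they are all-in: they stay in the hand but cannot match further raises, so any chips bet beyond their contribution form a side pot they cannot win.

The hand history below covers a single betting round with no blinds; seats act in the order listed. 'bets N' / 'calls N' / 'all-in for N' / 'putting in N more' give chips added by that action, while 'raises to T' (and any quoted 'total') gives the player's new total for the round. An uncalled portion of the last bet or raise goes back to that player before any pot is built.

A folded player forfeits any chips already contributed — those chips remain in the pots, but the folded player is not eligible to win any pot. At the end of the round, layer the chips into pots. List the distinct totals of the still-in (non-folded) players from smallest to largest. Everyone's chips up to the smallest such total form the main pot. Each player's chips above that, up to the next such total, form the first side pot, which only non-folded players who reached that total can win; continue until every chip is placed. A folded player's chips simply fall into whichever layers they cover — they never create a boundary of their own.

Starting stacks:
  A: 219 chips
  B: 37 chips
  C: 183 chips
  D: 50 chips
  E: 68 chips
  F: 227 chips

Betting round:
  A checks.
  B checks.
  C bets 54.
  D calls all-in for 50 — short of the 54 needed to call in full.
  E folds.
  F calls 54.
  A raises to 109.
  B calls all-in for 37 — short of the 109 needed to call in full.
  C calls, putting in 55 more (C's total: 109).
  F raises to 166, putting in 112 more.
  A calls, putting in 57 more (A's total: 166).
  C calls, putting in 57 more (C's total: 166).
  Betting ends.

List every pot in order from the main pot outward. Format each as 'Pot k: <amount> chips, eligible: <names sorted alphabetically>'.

Contributions: A=166, B=37, C=166, D=50, F=166
Folded: E
Pot levels (distinct totals of non-folded players): 37, 50, 166
Layer 1-37: 37 each from A, B, C, D, F = 37*5 = 185 chips; eligible A, B, C, D, F
Layer 38-50: 13 each from A, C, D, F = 13*4 = 52 chips; eligible A, C, D, F
Layer 51-166: 116 each from A, C, F = 116*3 = 348 chips; eligible A, C, F

Pot 1: 185 chips, eligible: A, B, C, D, F
Pot 2: 52 chips, eligible: A, C, D, F
Pot 3: 348 chips, eligible: A, C, F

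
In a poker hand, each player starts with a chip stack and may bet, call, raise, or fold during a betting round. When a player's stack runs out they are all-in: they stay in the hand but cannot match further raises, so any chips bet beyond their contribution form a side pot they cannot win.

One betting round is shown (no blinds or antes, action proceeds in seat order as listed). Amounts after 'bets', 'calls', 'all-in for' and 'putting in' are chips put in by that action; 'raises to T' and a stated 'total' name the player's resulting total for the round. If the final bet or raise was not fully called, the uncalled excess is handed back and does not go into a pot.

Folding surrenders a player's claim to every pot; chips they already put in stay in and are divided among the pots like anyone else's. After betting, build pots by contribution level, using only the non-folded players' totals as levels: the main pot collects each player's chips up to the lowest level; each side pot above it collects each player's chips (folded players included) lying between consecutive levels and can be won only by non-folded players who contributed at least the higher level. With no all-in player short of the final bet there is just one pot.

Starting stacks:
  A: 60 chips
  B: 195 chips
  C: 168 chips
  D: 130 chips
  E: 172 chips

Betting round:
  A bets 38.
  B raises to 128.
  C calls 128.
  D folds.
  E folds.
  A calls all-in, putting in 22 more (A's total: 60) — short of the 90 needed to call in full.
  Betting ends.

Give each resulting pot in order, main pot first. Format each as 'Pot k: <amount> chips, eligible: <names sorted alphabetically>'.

Pot 1: 180 chips, eligible: A, B, C
Pot 2: 136 chips, eligible: B, C

Derivation:
Contributions: A=60, B=128, C=128
Folded: D, E
Pot levels (distinct totals of non-folded players): 60, 128
Layer 1-60: 60 each from A, B, C = 60*3 = 180 chips; eligible A, B, C
Layer 61-128: 68 each from B, C = 68*2 = 136 chips; eligible B, C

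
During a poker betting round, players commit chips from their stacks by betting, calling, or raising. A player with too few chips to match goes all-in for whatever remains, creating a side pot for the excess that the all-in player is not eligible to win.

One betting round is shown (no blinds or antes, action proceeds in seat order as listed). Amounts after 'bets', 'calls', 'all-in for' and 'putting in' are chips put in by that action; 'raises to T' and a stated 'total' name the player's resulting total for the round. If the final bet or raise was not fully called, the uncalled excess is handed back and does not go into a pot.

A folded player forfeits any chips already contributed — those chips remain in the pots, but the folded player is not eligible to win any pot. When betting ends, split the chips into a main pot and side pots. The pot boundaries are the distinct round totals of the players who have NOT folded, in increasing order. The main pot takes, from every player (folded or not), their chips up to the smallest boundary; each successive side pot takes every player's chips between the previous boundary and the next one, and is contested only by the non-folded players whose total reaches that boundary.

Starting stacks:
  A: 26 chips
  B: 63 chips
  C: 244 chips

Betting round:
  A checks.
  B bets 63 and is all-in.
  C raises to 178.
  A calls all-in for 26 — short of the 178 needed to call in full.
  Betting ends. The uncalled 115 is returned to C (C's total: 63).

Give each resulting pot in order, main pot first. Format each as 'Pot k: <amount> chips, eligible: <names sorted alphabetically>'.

Pot 1: 78 chips, eligible: A, B, C
Pot 2: 74 chips, eligible: B, C

Derivation:
Contributions (after 115 returned to C): A=26, B=63, C=63
Pot levels (distinct totals of non-folded players): 26, 63
Layer 1-26: 26 each from A, B, C = 26*3 = 78 chips; eligible A, B, C
Layer 27-63: 37 each from B, C = 37*2 = 74 chips; eligible B, C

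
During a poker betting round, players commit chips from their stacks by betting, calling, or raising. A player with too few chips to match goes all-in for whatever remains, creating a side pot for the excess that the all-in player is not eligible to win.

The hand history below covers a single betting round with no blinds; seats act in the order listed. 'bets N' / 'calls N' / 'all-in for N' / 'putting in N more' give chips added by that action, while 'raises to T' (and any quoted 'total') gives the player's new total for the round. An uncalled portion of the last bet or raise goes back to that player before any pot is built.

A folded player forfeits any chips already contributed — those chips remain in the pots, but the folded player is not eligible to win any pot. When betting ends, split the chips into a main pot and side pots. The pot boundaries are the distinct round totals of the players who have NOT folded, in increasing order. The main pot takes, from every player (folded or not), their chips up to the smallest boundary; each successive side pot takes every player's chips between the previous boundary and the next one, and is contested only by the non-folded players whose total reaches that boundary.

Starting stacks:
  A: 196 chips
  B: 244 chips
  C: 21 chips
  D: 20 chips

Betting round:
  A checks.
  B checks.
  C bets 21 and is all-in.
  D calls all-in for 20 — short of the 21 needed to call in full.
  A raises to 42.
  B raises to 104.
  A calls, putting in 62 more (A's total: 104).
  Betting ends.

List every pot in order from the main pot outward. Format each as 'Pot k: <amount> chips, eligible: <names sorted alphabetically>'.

Pot 1: 80 chips, eligible: A, B, C, D
Pot 2: 3 chips, eligible: A, B, C
Pot 3: 166 chips, eligible: A, B

Derivation:
Contributions: A=104, B=104, C=21, D=20
Pot levels (distinct totals of non-folded players): 20, 21, 104
Layer 1-20: 20 each from A, B, C, D = 20*4 = 80 chips; eligible A, B, C, D
Layer 21-21: 1 each from A, B, C = 1*3 = 3 chips; eligible A, B, C
Layer 22-104: 83 each from A, B = 83*2 = 166 chips; eligible A, B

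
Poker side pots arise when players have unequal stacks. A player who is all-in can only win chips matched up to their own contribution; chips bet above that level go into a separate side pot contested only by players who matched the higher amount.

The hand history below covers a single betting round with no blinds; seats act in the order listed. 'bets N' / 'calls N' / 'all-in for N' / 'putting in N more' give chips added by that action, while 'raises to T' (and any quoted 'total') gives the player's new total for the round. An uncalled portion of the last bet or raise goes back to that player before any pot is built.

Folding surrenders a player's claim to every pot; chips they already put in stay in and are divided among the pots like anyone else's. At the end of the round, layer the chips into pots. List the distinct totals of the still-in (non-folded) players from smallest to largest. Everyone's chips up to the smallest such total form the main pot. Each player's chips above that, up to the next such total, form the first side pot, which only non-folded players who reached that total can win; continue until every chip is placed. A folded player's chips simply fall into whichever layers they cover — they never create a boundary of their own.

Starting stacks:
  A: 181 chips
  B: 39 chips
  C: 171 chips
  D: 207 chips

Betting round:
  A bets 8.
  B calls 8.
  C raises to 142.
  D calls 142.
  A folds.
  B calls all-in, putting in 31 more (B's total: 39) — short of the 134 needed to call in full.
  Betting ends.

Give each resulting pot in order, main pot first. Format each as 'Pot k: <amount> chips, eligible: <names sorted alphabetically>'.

Pot 1: 125 chips, eligible: B, C, D
Pot 2: 206 chips, eligible: C, D

Derivation:
Contributions: A=8, B=39, C=142, D=142
Folded: A
Pot levels (distinct totals of non-folded players): 39, 142
Layer 1-39: A 8 + B 39 + C 39 + D 39 = 125 chips; eligible B, C, D
Layer 40-142: 103 each from C, D = 103*2 = 206 chips; eligible C, D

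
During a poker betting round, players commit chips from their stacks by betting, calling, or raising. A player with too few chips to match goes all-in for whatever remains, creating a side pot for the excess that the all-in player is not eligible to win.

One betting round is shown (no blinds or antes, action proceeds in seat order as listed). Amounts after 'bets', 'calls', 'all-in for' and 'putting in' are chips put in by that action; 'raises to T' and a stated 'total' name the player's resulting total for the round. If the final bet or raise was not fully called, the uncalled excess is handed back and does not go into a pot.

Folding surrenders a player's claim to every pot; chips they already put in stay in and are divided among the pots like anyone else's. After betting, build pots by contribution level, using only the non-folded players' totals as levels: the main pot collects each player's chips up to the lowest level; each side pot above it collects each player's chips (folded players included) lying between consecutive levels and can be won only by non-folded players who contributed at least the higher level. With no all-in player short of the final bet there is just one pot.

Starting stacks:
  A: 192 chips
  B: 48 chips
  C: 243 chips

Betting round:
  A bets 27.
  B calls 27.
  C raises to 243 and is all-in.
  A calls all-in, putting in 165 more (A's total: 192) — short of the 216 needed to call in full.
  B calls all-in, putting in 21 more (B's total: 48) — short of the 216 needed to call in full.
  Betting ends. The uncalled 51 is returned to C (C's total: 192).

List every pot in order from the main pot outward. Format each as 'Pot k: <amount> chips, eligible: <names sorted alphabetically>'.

Contributions (after 51 returned to C): A=192, B=48, C=192
Pot levels (distinct totals of non-folded players): 48, 192
Layer 1-48: 48 each from A, B, C = 48*3 = 144 chips; eligible A, B, C
Layer 49-192: 144 each from A, C = 144*2 = 288 chips; eligible A, C

Pot 1: 144 chips, eligible: A, B, C
Pot 2: 288 chips, eligible: A, C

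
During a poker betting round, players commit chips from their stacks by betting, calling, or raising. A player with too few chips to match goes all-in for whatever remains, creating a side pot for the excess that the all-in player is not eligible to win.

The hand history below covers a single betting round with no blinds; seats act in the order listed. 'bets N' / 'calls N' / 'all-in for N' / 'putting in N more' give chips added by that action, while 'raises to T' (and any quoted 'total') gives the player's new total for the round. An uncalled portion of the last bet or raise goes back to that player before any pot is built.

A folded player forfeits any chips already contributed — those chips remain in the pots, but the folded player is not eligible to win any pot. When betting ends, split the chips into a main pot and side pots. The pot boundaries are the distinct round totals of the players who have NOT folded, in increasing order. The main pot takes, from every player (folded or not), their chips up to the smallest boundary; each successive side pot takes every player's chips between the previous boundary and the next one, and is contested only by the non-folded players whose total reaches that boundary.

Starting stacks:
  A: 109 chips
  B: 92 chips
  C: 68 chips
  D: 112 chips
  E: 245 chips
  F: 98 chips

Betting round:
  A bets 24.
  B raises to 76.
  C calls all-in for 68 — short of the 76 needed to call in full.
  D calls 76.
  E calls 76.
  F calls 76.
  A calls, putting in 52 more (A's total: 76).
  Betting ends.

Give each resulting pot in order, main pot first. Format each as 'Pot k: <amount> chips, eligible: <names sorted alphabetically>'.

Contributions: A=76, B=76, C=68, D=76, E=76, F=76
Pot levels (distinct totals of non-folded players): 68, 76
Layer 1-68: 68 each from A, B, C, D, E, F = 68*6 = 408 chips; eligible A, B, C, D, E, F
Layer 69-76: 8 each from A, B, D, E, F = 8*5 = 40 chips; eligible A, B, D, E, F

Pot 1: 408 chips, eligible: A, B, C, D, E, F
Pot 2: 40 chips, eligible: A, B, D, E, F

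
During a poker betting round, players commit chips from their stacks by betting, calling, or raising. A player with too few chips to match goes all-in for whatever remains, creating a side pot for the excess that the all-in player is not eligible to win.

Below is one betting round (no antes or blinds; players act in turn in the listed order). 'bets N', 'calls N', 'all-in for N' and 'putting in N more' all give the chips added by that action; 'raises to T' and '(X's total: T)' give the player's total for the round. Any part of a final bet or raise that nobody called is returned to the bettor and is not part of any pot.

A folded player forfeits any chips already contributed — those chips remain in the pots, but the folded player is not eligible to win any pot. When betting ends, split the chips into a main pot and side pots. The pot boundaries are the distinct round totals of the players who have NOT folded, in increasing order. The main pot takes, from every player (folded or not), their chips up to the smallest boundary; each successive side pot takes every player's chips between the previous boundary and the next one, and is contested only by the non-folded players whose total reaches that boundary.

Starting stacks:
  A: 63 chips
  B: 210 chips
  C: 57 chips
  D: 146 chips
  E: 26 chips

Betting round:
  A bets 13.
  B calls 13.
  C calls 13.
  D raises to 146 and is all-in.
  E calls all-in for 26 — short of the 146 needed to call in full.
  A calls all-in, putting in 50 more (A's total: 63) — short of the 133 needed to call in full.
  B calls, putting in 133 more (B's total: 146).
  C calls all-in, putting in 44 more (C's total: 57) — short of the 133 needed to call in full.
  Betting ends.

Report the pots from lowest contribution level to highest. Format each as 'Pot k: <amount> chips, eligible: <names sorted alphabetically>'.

Pot 1: 130 chips, eligible: A, B, C, D, E
Pot 2: 124 chips, eligible: A, B, C, D
Pot 3: 18 chips, eligible: A, B, D
Pot 4: 166 chips, eligible: B, D

Derivation:
Contributions: A=63, B=146, C=57, D=146, E=26
Pot levels (distinct totals of non-folded players): 26, 57, 63, 146
Layer 1-26: 26 each from A, B, C, D, E = 26*5 = 130 chips; eligible A, B, C, D, E
Layer 27-57: 31 each from A, B, C, D = 31*4 = 124 chips; eligible A, B, C, D
Layer 58-63: 6 each from A, B, D = 6*3 = 18 chips; eligible A, B, D
Layer 64-146: 83 each from B, D = 83*2 = 166 chips; eligible B, D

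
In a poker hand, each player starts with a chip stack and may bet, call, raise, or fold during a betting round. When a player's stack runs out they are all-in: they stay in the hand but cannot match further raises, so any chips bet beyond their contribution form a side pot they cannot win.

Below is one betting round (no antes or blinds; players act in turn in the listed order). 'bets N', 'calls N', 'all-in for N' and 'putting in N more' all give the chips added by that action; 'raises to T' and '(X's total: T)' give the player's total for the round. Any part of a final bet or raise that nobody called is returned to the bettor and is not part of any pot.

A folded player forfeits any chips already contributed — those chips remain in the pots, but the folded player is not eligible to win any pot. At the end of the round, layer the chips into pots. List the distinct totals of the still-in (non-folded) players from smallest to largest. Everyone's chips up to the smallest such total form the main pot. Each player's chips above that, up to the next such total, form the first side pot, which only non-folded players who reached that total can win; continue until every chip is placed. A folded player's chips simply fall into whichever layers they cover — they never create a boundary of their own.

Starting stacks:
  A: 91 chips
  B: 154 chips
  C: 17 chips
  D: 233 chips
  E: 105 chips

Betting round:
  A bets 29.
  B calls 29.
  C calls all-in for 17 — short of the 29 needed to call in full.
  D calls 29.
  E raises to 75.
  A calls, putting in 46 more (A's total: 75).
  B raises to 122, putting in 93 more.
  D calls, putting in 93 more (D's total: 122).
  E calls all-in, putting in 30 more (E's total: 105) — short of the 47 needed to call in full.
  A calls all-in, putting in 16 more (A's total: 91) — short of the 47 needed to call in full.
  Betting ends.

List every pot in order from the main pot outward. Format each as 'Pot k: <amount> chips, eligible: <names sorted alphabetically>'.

Pot 1: 85 chips, eligible: A, B, C, D, E
Pot 2: 296 chips, eligible: A, B, D, E
Pot 3: 42 chips, eligible: B, D, E
Pot 4: 34 chips, eligible: B, D

Derivation:
Contributions: A=91, B=122, C=17, D=122, E=105
Pot levels (distinct totals of non-folded players): 17, 91, 105, 122
Layer 1-17: 17 each from A, B, C, D, E = 17*5 = 85 chips; eligible A, B, C, D, E
Layer 18-91: 74 each from A, B, D, E = 74*4 = 296 chips; eligible A, B, D, E
Layer 92-105: 14 each from B, D, E = 14*3 = 42 chips; eligible B, D, E
Layer 106-122: 17 each from B, D = 17*2 = 34 chips; eligible B, D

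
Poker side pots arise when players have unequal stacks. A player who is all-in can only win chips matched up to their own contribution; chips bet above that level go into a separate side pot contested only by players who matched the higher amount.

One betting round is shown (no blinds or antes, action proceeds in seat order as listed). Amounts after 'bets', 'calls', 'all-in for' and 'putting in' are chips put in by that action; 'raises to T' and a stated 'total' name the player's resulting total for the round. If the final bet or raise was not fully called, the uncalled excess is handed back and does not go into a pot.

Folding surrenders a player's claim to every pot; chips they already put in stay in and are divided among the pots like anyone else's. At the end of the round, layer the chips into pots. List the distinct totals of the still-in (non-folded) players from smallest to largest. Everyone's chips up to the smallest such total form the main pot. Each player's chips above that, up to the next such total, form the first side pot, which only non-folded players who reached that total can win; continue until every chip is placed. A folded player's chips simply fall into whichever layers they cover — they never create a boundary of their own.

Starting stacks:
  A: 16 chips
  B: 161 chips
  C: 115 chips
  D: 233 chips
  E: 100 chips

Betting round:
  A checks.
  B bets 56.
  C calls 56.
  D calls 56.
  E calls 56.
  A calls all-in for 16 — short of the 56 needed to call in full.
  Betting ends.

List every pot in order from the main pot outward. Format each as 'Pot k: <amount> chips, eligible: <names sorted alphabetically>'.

Contributions: A=16, B=56, C=56, D=56, E=56
Pot levels (distinct totals of non-folded players): 16, 56
Layer 1-16: 16 each from A, B, C, D, E = 16*5 = 80 chips; eligible A, B, C, D, E
Layer 17-56: 40 each from B, C, D, E = 40*4 = 160 chips; eligible B, C, D, E

Pot 1: 80 chips, eligible: A, B, C, D, E
Pot 2: 160 chips, eligible: B, C, D, E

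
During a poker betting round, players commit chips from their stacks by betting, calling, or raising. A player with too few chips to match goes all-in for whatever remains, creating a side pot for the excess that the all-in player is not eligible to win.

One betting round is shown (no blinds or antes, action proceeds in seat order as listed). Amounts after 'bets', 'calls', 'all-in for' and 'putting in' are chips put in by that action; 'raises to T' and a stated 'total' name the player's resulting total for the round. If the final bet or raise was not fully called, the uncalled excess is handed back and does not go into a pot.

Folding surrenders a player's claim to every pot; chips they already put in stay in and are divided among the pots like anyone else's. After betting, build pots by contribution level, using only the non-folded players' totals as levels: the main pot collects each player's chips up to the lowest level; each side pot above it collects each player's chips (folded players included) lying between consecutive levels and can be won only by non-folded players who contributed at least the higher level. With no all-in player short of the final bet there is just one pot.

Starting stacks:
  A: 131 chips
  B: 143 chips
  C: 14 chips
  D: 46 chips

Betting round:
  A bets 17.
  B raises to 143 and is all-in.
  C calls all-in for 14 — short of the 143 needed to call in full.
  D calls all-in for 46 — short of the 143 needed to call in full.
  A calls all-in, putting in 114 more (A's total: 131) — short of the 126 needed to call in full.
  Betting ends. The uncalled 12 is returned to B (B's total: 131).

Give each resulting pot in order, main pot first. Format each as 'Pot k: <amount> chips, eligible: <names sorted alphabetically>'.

Contributions (after 12 returned to B): A=131, B=131, C=14, D=46
Pot levels (distinct totals of non-folded players): 14, 46, 131
Layer 1-14: 14 each from A, B, C, D = 14*4 = 56 chips; eligible A, B, C, D
Layer 15-46: 32 each from A, B, D = 32*3 = 96 chips; eligible A, B, D
Layer 47-131: 85 each from A, B = 85*2 = 170 chips; eligible A, B

Pot 1: 56 chips, eligible: A, B, C, D
Pot 2: 96 chips, eligible: A, B, D
Pot 3: 170 chips, eligible: A, B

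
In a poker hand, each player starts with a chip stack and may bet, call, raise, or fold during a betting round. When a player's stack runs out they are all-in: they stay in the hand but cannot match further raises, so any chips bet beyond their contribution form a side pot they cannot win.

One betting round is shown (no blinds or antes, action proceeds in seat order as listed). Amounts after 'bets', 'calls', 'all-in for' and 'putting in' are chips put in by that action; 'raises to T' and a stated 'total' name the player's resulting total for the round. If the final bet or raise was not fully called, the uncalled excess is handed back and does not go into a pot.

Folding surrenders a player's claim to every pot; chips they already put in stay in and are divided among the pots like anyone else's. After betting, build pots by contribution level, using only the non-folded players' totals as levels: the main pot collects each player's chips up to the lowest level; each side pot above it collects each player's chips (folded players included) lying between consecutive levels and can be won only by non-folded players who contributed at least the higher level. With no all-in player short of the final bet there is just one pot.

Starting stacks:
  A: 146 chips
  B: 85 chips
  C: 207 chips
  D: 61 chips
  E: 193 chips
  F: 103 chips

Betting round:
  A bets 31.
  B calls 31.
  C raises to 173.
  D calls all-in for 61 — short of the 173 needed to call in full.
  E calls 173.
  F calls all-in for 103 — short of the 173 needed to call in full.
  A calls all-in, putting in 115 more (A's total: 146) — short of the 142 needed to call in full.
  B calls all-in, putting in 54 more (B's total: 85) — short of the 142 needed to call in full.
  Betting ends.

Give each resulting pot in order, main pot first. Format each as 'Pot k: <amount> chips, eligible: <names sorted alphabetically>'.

Pot 1: 366 chips, eligible: A, B, C, D, E, F
Pot 2: 120 chips, eligible: A, B, C, E, F
Pot 3: 72 chips, eligible: A, C, E, F
Pot 4: 129 chips, eligible: A, C, E
Pot 5: 54 chips, eligible: C, E

Derivation:
Contributions: A=146, B=85, C=173, D=61, E=173, F=103
Pot levels (distinct totals of non-folded players): 61, 85, 103, 146, 173
Layer 1-61: 61 each from A, B, C, D, E, F = 61*6 = 366 chips; eligible A, B, C, D, E, F
Layer 62-85: 24 each from A, B, C, E, F = 24*5 = 120 chips; eligible A, B, C, E, F
Layer 86-103: 18 each from A, C, E, F = 18*4 = 72 chips; eligible A, C, E, F
Layer 104-146: 43 each from A, C, E = 43*3 = 129 chips; eligible A, C, E
Layer 147-173: 27 each from C, E = 27*2 = 54 chips; eligible C, E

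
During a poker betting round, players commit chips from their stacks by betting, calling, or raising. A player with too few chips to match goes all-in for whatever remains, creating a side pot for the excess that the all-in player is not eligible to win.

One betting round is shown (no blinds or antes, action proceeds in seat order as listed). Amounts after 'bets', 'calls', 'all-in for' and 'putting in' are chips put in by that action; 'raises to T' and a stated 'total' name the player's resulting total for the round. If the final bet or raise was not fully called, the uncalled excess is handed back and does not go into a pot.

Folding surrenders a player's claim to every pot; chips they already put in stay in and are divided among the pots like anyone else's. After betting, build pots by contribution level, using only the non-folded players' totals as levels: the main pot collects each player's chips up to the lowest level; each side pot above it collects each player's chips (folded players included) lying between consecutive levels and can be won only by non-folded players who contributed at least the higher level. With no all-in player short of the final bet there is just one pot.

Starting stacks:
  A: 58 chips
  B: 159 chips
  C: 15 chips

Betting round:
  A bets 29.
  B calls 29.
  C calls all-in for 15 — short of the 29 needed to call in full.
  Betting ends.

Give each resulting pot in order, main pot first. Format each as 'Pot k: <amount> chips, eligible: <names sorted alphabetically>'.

Contributions: A=29, B=29, C=15
Pot levels (distinct totals of non-folded players): 15, 29
Layer 1-15: 15 each from A, B, C = 15*3 = 45 chips; eligible A, B, C
Layer 16-29: 14 each from A, B = 14*2 = 28 chips; eligible A, B

Pot 1: 45 chips, eligible: A, B, C
Pot 2: 28 chips, eligible: A, B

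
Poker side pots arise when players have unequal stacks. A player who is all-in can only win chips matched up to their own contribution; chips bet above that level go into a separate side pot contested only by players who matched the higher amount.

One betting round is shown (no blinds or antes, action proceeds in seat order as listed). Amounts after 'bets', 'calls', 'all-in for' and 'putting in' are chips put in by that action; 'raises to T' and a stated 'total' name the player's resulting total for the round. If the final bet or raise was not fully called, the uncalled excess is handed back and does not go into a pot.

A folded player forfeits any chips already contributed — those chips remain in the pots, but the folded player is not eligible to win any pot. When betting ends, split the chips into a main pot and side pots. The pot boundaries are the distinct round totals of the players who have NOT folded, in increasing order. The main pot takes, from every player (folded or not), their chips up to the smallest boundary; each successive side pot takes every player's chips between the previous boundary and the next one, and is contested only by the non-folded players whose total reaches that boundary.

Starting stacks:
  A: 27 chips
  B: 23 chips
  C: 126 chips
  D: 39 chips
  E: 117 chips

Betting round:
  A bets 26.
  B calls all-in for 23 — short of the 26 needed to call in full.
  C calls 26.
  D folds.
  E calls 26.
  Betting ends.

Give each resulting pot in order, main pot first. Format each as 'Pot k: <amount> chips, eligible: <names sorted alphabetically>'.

Pot 1: 92 chips, eligible: A, B, C, E
Pot 2: 9 chips, eligible: A, C, E

Derivation:
Contributions: A=26, B=23, C=26, E=26
Folded: D
Pot levels (distinct totals of non-folded players): 23, 26
Layer 1-23: 23 each from A, B, C, E = 23*4 = 92 chips; eligible A, B, C, E
Layer 24-26: 3 each from A, C, E = 3*3 = 9 chips; eligible A, C, E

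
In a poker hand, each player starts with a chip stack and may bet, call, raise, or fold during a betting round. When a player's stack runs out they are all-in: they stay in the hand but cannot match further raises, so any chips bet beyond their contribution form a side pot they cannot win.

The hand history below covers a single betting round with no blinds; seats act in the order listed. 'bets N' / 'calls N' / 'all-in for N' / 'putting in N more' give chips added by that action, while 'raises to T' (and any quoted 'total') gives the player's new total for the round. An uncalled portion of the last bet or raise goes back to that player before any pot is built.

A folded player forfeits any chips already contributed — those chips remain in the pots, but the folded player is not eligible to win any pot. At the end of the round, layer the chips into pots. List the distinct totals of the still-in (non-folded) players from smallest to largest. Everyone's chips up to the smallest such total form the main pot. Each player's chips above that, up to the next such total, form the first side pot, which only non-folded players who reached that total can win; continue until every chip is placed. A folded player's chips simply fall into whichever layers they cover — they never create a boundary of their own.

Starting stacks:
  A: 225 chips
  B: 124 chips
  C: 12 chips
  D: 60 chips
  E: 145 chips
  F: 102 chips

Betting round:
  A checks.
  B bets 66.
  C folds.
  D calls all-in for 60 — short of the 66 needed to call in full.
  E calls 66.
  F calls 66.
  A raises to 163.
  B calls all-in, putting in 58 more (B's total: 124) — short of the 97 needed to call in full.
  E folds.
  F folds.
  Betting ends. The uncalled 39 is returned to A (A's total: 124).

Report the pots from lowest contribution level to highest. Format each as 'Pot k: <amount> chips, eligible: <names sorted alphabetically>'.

Pot 1: 300 chips, eligible: A, B, D
Pot 2: 140 chips, eligible: A, B

Derivation:
Contributions (after 39 returned to A): A=124, B=124, D=60, E=66, F=66
Folded: C, E, F
Pot levels (distinct totals of non-folded players): 60, 124
Layer 1-60: 60 each from A, B, D, E, F = 60*5 = 300 chips; eligible A, B, D
Layer 61-124: A 64 + B 64 + E 6 + F 6 = 140 chips; eligible A, B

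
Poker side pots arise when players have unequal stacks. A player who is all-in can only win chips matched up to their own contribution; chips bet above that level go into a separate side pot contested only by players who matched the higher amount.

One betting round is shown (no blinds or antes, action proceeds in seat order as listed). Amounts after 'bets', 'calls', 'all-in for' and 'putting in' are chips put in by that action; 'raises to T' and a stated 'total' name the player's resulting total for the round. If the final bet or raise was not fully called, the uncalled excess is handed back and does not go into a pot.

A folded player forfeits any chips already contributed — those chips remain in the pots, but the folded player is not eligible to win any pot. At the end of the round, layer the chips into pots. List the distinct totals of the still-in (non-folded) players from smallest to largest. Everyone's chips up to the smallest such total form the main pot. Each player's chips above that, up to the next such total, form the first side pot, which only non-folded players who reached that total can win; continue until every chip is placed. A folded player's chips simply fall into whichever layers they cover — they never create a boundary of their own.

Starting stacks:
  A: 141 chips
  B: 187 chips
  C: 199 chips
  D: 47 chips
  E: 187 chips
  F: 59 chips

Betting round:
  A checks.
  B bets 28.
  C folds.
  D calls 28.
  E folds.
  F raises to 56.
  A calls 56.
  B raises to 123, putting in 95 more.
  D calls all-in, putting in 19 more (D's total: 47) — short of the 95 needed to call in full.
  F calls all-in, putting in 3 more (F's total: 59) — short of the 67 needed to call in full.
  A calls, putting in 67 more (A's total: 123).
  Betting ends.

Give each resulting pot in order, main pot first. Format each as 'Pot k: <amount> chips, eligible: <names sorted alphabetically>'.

Pot 1: 188 chips, eligible: A, B, D, F
Pot 2: 36 chips, eligible: A, B, F
Pot 3: 128 chips, eligible: A, B

Derivation:
Contributions: A=123, B=123, D=47, F=59
Folded: C, E
Pot levels (distinct totals of non-folded players): 47, 59, 123
Layer 1-47: 47 each from A, B, D, F = 47*4 = 188 chips; eligible A, B, D, F
Layer 48-59: 12 each from A, B, F = 12*3 = 36 chips; eligible A, B, F
Layer 60-123: 64 each from A, B = 64*2 = 128 chips; eligible A, B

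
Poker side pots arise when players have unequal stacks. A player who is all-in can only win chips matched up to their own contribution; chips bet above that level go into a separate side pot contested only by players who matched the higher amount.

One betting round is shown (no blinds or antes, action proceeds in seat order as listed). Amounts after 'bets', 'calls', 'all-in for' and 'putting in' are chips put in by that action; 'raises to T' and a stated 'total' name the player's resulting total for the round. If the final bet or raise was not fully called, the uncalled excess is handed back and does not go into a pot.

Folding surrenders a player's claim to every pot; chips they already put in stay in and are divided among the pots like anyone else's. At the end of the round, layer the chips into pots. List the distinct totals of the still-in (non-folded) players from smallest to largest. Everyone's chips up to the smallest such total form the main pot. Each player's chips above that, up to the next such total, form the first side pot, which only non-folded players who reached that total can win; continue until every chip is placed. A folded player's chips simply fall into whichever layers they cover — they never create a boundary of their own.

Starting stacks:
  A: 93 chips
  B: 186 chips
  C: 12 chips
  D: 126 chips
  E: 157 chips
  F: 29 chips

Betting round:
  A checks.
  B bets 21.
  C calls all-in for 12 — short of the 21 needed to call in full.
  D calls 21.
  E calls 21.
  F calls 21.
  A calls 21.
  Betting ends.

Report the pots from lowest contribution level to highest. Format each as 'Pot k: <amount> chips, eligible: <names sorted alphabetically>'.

Contributions: A=21, B=21, C=12, D=21, E=21, F=21
Pot levels (distinct totals of non-folded players): 12, 21
Layer 1-12: 12 each from A, B, C, D, E, F = 12*6 = 72 chips; eligible A, B, C, D, E, F
Layer 13-21: 9 each from A, B, D, E, F = 9*5 = 45 chips; eligible A, B, D, E, F

Pot 1: 72 chips, eligible: A, B, C, D, E, F
Pot 2: 45 chips, eligible: A, B, D, E, F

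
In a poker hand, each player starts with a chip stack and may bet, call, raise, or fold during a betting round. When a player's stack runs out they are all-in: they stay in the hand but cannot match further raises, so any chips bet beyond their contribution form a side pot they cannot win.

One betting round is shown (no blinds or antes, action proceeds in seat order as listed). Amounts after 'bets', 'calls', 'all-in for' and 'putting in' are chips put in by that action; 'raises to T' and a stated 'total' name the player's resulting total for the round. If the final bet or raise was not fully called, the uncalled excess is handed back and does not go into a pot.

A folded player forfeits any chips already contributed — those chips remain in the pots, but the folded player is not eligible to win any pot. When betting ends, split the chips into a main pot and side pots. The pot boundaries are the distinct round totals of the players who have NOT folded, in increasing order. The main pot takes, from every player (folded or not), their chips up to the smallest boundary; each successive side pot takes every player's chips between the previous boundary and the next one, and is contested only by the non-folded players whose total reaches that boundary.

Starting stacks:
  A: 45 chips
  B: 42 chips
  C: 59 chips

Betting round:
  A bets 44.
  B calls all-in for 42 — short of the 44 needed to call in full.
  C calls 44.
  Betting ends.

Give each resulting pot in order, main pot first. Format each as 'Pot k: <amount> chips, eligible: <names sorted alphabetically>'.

Contributions: A=44, B=42, C=44
Pot levels (distinct totals of non-folded players): 42, 44
Layer 1-42: 42 each from A, B, C = 42*3 = 126 chips; eligible A, B, C
Layer 43-44: 2 each from A, C = 2*2 = 4 chips; eligible A, C

Pot 1: 126 chips, eligible: A, B, C
Pot 2: 4 chips, eligible: A, C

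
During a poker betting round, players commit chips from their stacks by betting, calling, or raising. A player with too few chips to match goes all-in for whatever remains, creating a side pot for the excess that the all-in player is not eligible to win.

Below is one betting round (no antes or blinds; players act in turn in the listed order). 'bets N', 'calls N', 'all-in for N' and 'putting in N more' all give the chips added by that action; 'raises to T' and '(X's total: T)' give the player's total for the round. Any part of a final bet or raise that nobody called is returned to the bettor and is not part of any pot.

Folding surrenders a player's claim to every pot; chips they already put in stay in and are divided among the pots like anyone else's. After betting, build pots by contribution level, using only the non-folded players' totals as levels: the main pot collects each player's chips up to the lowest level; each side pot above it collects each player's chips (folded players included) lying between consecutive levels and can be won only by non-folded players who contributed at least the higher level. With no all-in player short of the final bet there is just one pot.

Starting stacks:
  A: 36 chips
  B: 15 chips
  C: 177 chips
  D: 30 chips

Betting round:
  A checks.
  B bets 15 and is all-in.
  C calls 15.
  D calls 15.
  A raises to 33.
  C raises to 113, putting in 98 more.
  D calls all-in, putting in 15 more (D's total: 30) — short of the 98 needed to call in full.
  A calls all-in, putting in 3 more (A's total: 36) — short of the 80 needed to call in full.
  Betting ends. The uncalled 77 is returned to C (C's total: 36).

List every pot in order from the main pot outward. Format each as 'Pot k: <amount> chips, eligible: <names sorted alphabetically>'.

Pot 1: 60 chips, eligible: A, B, C, D
Pot 2: 45 chips, eligible: A, C, D
Pot 3: 12 chips, eligible: A, C

Derivation:
Contributions (after 77 returned to C): A=36, B=15, C=36, D=30
Pot levels (distinct totals of non-folded players): 15, 30, 36
Layer 1-15: 15 each from A, B, C, D = 15*4 = 60 chips; eligible A, B, C, D
Layer 16-30: 15 each from A, C, D = 15*3 = 45 chips; eligible A, C, D
Layer 31-36: 6 each from A, C = 6*2 = 12 chips; eligible A, C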